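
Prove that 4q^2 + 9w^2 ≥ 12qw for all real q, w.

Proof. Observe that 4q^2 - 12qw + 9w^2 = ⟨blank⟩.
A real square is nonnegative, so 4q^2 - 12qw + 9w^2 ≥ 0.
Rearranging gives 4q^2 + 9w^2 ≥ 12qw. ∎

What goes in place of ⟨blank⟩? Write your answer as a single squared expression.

The leading and trailing coefficients are 2^2 and 3^2, and 12 = 2·2·3, so the trinomial is (2q - 3w)^2.
Hence 4q^2 - 12qw + 9w^2 ≥ 0.

(2q - 3w)^2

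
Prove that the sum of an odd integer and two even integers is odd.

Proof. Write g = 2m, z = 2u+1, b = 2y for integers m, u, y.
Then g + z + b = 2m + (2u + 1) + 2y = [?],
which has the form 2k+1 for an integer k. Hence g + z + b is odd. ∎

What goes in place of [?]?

Expanding: 2m + (2u + 1) + 2y = 2m + 2u + 2y + 1.
Every term except the constant is even, so this is 2(m + u + y) + 1,
and m + u + y ∈ ℤ gives the required form.

2(m + u + y) + 1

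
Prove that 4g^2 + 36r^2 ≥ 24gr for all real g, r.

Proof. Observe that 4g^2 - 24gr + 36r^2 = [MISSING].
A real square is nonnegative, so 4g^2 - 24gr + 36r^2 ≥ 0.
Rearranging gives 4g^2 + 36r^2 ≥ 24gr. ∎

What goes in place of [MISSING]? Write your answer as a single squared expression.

The leading and trailing coefficients are 2^2 and 6^2, and 24 = 2·2·6, so the trinomial is (2g - 6r)^2.
Hence 4g^2 - 24gr + 36r^2 ≥ 0.

(2g - 6r)^2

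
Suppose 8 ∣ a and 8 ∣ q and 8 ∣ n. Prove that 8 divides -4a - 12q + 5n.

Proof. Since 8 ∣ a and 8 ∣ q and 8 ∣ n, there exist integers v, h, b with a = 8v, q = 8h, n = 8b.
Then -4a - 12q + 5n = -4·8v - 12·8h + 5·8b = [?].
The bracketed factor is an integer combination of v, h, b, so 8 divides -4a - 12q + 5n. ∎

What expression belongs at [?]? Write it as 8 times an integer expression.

Pull the common 8 out of every term: -4·8v - 12·8h + 5·8b = 8(5b - 12h - 4v).
5b - 12h - 4v is an integer, which exhibits the divisibility.

8(5b - 12h - 4v)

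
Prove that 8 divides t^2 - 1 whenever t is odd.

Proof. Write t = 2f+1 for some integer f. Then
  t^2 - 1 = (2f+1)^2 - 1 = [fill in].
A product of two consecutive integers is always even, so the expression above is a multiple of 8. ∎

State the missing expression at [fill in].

(2f+1)^2 - 1 = 4f^2 + 4f + 1 - 1 = 4f^2 + 4f = 4f(f+1).
Since f and f+1 are consecutive, f(f+1) is even, and 4·(even) is a multiple of 8.

4f(f + 1)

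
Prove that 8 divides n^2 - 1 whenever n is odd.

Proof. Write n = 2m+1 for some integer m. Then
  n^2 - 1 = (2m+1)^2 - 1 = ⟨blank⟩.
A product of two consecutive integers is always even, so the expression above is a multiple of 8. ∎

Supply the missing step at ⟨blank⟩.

(2m+1)^2 - 1 = 4m^2 + 4m + 1 - 1 = 4m^2 + 4m = 4m(m+1).
Since m and m+1 are consecutive, m(m+1) is even, and 4·(even) is a multiple of 8.

4m(m + 1)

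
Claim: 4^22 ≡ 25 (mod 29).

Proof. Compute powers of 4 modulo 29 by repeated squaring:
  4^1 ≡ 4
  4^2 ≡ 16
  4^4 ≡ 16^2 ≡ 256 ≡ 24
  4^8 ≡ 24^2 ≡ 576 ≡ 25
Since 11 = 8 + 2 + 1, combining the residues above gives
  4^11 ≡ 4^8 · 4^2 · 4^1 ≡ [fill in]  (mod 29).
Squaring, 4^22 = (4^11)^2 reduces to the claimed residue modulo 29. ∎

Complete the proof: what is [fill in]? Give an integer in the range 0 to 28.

5

4^8 · 4^2 · 4^1 ≡ 25 · 16 · 4 = 1600.
1600 mod 29 = 5, so 4^11 ≡ 5 (mod 29).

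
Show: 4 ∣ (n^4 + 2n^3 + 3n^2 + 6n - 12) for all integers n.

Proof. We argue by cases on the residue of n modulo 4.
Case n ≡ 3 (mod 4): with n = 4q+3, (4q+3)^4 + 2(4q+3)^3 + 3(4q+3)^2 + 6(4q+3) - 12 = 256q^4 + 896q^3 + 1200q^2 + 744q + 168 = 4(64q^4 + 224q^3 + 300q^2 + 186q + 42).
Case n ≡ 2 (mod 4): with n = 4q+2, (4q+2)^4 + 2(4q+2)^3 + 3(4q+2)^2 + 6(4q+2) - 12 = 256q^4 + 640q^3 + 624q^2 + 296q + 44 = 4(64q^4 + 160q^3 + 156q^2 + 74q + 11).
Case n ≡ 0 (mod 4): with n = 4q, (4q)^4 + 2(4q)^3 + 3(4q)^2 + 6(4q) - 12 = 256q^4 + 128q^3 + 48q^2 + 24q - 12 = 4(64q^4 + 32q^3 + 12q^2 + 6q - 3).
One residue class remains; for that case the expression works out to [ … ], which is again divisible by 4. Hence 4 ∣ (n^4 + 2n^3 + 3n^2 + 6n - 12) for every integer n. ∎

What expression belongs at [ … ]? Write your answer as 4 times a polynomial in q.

4(64q^4 + 96q^3 + 60q^2 + 22q)

Only n ≡ 1 (mod 4) is unaccounted for. Put n = 4q+1:
(4q+1)^4 + 2(4q+1)^3 + 3(4q+1)^2 + 6(4q+1) - 12 expands to 256q^4 + 384q^3 + 240q^2 + 88q,
and factoring out 4 leaves 4(64q^4 + 96q^3 + 60q^2 + 22q).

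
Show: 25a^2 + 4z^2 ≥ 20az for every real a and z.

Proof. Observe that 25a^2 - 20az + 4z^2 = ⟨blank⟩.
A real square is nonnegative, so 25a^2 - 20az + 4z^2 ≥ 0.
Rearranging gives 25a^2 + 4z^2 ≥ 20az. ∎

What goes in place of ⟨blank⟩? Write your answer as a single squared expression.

(5a - 2z)^2

The leading and trailing coefficients are 5^2 and 2^2, and 20 = 2·5·2, so the trinomial is (5a - 2z)^2.
Hence 25a^2 - 20az + 4z^2 ≥ 0.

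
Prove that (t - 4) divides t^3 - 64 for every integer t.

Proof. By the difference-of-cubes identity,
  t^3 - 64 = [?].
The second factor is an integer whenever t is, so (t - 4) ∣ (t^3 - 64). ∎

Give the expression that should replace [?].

Polynomial division of t^3 - 64 by t - 4 leaves remainder 0 and quotient t^2 + 4t + 16.
Hence t^3 - 64 = (t - 4)(t^2 + 4t + 16).

(t - 4)(t^2 + 4t + 16)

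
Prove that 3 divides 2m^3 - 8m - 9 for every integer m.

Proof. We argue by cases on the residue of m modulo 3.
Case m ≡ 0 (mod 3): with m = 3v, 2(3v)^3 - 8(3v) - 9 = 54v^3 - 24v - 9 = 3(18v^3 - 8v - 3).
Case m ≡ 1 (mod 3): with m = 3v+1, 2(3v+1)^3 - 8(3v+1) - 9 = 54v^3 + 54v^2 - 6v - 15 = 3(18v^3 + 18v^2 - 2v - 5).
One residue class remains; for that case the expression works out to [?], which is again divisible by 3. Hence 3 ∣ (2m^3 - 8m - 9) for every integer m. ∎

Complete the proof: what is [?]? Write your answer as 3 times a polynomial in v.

3(18v^3 + 36v^2 + 16v - 3)

The residues treated are {0, 1}, so the missing case is m ≡ 2 (mod 3); write m = 3v+2.
Then 2(3v+2)^3 - 8(3v+2) - 9 = 54v^3 + 108v^2 + 48v - 9 = 3(18v^3 + 36v^2 + 16v - 3).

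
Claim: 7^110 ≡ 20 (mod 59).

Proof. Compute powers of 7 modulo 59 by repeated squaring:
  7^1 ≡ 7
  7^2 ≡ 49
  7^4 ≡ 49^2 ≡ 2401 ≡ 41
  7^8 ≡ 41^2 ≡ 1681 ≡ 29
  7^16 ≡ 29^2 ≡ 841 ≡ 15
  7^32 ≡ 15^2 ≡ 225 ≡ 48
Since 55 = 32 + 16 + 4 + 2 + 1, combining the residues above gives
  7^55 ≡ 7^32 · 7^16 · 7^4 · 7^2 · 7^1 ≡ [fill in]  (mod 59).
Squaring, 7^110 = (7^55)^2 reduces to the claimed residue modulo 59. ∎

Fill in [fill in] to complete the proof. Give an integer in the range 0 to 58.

Multiply the listed residues: 48 · 15 · 41 · 49 · 7 = 720 → 29520 → 1446480 → 10125360.
Reducing modulo 59: 10125360 = 171616·59 + 16, so 7^55 ≡ 16.

16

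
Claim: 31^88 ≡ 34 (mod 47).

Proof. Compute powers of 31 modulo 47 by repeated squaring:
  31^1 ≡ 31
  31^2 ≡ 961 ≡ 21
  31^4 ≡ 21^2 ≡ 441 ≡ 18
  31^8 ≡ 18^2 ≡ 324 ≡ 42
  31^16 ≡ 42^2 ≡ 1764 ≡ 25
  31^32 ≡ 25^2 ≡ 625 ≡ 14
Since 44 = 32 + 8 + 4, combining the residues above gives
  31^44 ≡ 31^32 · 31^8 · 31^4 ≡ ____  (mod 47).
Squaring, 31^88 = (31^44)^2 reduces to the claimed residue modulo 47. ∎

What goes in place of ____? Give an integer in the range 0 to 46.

9

Multiply the listed residues: 14 · 42 · 18 = 588 → 10584.
Reducing modulo 47: 10584 = 225·47 + 9, so 31^44 ≡ 9.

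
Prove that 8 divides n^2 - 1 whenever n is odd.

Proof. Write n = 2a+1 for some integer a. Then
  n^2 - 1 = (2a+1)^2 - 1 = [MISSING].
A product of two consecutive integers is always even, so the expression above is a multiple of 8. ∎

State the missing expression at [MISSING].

4a(a + 1)

(2a+1)^2 - 1 = 4a^2 + 4a + 1 - 1 = 4a^2 + 4a = 4a(a+1).
Since a and a+1 are consecutive, a(a+1) is even, and 4·(even) is a multiple of 8.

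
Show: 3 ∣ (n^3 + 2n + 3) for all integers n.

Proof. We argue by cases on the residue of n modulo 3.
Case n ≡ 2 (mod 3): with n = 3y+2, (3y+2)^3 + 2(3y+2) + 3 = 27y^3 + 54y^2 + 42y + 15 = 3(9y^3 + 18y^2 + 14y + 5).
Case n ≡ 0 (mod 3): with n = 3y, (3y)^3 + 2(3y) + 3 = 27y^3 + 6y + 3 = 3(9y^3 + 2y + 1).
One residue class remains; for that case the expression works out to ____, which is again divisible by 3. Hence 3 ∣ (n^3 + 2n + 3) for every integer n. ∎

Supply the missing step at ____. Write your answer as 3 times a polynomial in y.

The residues treated are {2, 0}, so the missing case is n ≡ 1 (mod 3); write n = 3y+1.
Then (3y+1)^3 + 2(3y+1) + 3 = 27y^3 + 27y^2 + 15y + 6 = 3(9y^3 + 9y^2 + 5y + 2).

3(9y^3 + 9y^2 + 5y + 2)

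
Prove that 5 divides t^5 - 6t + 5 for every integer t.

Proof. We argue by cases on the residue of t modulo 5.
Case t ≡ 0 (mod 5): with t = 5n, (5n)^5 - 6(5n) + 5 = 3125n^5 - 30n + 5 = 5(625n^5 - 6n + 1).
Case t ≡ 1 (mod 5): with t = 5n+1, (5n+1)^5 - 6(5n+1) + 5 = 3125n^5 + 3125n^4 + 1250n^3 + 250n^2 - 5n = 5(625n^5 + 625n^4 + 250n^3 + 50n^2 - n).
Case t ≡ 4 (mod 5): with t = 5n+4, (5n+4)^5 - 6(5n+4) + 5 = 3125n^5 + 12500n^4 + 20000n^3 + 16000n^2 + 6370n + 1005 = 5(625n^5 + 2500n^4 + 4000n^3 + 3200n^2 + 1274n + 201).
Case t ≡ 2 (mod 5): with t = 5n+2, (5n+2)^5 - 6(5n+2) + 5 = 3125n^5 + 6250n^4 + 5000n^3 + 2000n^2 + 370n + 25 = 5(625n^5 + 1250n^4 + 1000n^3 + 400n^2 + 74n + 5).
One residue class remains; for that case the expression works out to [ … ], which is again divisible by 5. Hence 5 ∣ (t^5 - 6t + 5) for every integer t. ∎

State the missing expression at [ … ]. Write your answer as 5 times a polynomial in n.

5(625n^5 + 1875n^4 + 2250n^3 + 1350n^2 + 399n + 46)

Only t ≡ 3 (mod 5) is unaccounted for. Put t = 5n+3:
(5n+3)^5 - 6(5n+3) + 5 expands to 3125n^5 + 9375n^4 + 11250n^3 + 6750n^2 + 1995n + 230,
and factoring out 5 leaves 5(625n^5 + 1875n^4 + 2250n^3 + 1350n^2 + 399n + 46).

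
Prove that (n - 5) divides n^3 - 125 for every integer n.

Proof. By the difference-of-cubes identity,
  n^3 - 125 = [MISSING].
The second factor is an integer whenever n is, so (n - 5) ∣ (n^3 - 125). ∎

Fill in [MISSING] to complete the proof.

a^3 - b^3 = (a - b)(a^2 + ab + b^2). With a = n, b = 5:
n^3 - 125 = (n - 5)(n^2 + 5n + 25).

(n - 5)(n^2 + 5n + 25)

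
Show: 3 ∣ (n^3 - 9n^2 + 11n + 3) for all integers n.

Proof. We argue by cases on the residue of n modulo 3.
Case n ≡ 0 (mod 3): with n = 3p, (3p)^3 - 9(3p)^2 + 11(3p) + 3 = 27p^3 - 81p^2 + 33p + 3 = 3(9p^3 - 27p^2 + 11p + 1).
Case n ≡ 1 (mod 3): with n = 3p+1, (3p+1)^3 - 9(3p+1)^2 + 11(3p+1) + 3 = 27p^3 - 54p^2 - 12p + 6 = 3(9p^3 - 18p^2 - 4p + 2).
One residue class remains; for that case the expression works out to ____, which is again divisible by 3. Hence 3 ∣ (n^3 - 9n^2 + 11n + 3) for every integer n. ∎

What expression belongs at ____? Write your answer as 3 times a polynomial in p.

3(9p^3 - 9p^2 - 13p - 1)

Only n ≡ 2 (mod 3) is unaccounted for. Put n = 3p+2:
(3p+2)^3 - 9(3p+2)^2 + 11(3p+2) + 3 expands to 27p^3 - 27p^2 - 39p - 3,
and factoring out 3 leaves 3(9p^3 - 9p^2 - 13p - 1).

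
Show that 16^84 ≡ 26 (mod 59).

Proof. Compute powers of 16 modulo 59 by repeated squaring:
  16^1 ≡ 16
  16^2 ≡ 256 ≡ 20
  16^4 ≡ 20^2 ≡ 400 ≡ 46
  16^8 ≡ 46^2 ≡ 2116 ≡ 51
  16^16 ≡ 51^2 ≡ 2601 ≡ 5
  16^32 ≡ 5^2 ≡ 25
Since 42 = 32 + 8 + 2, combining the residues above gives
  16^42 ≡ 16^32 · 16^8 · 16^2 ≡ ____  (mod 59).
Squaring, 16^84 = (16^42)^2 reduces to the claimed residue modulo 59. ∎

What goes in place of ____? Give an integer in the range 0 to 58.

16^32 · 16^8 · 16^2 ≡ 25 · 51 · 20 = 25500.
25500 mod 59 = 12, so 16^42 ≡ 12 (mod 59).

12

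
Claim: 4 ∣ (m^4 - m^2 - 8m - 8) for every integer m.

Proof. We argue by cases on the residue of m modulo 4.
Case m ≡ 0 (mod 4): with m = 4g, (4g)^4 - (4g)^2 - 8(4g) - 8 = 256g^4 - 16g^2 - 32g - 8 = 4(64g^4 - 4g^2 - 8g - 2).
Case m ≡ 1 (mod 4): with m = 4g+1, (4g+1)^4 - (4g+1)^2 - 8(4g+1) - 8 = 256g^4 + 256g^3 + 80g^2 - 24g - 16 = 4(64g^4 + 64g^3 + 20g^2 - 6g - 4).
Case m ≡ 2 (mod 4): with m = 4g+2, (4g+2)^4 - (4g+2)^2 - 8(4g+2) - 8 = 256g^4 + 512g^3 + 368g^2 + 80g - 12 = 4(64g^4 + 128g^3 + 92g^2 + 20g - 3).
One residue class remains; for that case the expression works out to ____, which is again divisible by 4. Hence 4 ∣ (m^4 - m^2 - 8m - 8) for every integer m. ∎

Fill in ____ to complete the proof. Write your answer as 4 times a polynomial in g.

4(64g^4 + 192g^3 + 212g^2 + 94g + 10)

The residues treated are {0, 1, 2}, so the missing case is m ≡ 3 (mod 4); write m = 4g+3.
Then (4g+3)^4 - (4g+3)^2 - 8(4g+3) - 8 = 256g^4 + 768g^3 + 848g^2 + 376g + 40 = 4(64g^4 + 192g^3 + 212g^2 + 94g + 10).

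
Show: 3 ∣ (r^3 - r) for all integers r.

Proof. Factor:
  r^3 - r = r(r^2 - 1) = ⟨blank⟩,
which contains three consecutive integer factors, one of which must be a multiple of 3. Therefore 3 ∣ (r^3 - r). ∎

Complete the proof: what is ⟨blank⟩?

(r - 1)r(r + 1)

r(r^2 - 1) = r(r - 1)(r + 1) = (r - 1)r(r + 1).
These three factors are consecutive integers, so their product is divisible by 3.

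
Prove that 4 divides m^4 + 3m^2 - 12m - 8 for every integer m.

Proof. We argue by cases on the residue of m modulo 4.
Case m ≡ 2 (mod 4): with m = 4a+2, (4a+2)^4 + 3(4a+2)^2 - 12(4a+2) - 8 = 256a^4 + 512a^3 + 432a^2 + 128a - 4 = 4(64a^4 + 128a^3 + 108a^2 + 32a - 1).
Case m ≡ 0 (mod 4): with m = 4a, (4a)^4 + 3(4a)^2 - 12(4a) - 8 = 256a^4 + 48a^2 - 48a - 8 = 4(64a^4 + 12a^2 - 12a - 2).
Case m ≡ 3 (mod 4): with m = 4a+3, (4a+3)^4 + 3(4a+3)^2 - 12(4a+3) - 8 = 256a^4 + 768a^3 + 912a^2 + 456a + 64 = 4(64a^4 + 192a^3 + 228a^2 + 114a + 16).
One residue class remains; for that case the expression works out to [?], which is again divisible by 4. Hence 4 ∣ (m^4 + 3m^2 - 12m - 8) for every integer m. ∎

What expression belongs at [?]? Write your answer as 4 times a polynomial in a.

4(64a^4 + 64a^3 + 36a^2 - 2a - 4)

Only m ≡ 1 (mod 4) is unaccounted for. Put m = 4a+1:
(4a+1)^4 + 3(4a+1)^2 - 12(4a+1) - 8 expands to 256a^4 + 256a^3 + 144a^2 - 8a - 16,
and factoring out 4 leaves 4(64a^4 + 64a^3 + 36a^2 - 2a - 4).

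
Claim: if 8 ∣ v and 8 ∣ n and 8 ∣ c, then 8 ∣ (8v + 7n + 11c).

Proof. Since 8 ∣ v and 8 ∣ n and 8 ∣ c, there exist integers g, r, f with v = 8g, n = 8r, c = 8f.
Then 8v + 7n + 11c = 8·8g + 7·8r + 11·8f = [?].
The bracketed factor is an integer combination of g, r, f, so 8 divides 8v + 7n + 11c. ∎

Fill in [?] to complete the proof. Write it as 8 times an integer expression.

Pull the common 8 out of every term: 8·8g + 7·8r + 11·8f = 8(11f + 8g + 7r).
11f + 8g + 7r is an integer, which exhibits the divisibility.

8(11f + 8g + 7r)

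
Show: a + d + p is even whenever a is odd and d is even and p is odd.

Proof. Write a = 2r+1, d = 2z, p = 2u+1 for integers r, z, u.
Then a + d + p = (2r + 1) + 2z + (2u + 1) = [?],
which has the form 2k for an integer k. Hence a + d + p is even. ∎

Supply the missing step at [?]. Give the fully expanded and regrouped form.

Expanding: (2r + 1) + 2z + (2u + 1) = 2r + 2u + 2z + 2.
Every term is even; pulling out the factor of 2 gives 2(r + u + z + 1).

2(r + u + z + 1)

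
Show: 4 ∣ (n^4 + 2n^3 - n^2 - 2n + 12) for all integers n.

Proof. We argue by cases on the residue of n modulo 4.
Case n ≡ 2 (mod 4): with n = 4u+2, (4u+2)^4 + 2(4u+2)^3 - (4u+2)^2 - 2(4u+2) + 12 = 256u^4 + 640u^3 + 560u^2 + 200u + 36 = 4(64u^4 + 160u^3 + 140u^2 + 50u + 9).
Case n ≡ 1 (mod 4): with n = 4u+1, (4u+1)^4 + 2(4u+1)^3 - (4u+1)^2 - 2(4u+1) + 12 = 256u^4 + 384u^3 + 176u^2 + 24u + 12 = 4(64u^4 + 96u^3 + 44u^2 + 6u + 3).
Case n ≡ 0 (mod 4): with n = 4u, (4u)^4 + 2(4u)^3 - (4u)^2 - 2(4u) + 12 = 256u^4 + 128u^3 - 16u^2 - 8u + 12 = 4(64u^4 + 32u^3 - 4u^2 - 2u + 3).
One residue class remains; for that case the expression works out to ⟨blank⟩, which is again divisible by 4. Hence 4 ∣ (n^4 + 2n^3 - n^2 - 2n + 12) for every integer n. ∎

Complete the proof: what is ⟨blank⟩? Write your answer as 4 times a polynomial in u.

4(64u^4 + 224u^3 + 284u^2 + 154u + 33)

Only n ≡ 3 (mod 4) is unaccounted for. Put n = 4u+3:
(4u+3)^4 + 2(4u+3)^3 - (4u+3)^2 - 2(4u+3) + 12 expands to 256u^4 + 896u^3 + 1136u^2 + 616u + 132,
and factoring out 4 leaves 4(64u^4 + 224u^3 + 284u^2 + 154u + 33).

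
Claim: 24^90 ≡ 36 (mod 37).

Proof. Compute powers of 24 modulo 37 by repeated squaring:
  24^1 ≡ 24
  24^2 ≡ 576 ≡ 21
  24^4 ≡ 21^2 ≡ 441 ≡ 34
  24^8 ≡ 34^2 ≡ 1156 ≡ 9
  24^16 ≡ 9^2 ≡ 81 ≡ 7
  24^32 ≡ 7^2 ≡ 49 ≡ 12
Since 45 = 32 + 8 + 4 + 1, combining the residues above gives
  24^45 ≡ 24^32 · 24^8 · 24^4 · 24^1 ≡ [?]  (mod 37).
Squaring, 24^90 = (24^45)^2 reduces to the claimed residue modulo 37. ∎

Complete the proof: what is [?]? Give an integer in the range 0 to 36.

24^32 · 24^8 · 24^4 · 24^1 ≡ 12 · 9 · 34 · 24 = 88128.
88128 mod 37 = 31, so 24^45 ≡ 31 (mod 37).

31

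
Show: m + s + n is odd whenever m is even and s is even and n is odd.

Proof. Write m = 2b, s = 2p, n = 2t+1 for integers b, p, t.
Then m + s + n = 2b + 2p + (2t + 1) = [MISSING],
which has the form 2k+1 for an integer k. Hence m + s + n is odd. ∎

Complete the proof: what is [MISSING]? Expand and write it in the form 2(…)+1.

Expanding: 2b + 2p + (2t + 1) = 2b + 2p + 2t + 1.
Every term except the constant is even, so this is 2(b + p + t) + 1,
and b + p + t ∈ ℤ gives the required form.

2(b + p + t) + 1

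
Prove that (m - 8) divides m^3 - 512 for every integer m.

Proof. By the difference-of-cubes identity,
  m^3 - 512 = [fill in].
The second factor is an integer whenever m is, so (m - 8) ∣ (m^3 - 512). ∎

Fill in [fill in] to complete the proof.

(m - 8)(m^2 + 8m + 64)

Polynomial division of m^3 - 512 by m - 8 leaves remainder 0 and quotient m^2 + 8m + 64.
Hence m^3 - 512 = (m - 8)(m^2 + 8m + 64).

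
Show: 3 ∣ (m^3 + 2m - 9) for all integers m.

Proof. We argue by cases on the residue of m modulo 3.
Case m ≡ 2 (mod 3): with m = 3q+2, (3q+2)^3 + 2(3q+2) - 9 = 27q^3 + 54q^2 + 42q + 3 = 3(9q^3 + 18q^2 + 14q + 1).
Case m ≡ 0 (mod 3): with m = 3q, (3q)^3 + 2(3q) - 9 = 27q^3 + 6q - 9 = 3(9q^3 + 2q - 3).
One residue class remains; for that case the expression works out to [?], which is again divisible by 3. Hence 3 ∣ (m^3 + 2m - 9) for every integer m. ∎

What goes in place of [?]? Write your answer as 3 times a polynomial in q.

3(9q^3 + 9q^2 + 5q - 2)

Only m ≡ 1 (mod 3) is unaccounted for. Put m = 3q+1:
(3q+1)^3 + 2(3q+1) - 9 expands to 27q^3 + 27q^2 + 15q - 6,
and factoring out 3 leaves 3(9q^3 + 9q^2 + 5q - 2).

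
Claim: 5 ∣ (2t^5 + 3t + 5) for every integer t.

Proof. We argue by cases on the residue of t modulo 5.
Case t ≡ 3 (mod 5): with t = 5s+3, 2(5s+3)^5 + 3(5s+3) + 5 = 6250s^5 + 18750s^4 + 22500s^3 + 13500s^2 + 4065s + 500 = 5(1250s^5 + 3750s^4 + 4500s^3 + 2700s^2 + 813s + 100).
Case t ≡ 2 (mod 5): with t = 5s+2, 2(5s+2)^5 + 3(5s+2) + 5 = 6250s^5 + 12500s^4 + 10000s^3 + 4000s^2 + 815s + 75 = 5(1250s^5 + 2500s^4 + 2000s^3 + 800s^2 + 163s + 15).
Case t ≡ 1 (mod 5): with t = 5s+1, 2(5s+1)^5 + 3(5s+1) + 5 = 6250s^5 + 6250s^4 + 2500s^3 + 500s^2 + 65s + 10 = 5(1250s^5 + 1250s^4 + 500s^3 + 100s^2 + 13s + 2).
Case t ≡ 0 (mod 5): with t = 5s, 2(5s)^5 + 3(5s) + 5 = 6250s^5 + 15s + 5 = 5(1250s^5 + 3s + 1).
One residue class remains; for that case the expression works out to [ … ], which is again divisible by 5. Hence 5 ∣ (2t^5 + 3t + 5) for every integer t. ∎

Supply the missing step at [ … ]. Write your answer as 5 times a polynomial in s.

5(1250s^5 + 5000s^4 + 8000s^3 + 6400s^2 + 2563s + 413)

The residues treated are {3, 2, 1, 0}, so the missing case is t ≡ 4 (mod 5); write t = 5s+4.
Then 2(5s+4)^5 + 3(5s+4) + 5 = 6250s^5 + 25000s^4 + 40000s^3 + 32000s^2 + 12815s + 2065 = 5(1250s^5 + 5000s^4 + 8000s^3 + 6400s^2 + 2563s + 413).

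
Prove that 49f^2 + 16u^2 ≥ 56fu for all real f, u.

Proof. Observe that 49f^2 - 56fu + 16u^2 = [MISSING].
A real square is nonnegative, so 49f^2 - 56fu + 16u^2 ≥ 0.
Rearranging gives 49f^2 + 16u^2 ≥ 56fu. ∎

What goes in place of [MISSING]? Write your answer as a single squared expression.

The leading and trailing coefficients are 7^2 and 4^2, and 56 = 2·7·4, so the trinomial is (7f - 4u)^2.
Hence 49f^2 - 56fu + 16u^2 ≥ 0.

(7f - 4u)^2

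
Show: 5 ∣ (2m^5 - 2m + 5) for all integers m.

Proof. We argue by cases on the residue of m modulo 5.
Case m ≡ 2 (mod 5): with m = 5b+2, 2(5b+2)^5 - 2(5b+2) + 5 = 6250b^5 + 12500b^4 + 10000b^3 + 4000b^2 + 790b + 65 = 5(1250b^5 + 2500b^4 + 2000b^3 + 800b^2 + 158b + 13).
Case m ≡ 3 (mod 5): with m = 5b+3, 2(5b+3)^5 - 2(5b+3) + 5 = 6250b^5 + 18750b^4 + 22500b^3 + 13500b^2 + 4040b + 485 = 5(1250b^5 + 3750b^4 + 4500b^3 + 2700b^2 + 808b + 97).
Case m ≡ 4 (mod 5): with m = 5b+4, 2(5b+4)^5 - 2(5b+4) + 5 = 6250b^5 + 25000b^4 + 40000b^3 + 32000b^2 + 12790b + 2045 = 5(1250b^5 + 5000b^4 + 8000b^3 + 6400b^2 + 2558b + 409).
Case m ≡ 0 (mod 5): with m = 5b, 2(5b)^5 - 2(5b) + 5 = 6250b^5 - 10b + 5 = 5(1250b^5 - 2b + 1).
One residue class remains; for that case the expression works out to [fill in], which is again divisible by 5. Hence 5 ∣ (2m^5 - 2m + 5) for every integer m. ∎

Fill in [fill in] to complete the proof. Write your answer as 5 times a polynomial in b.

The residues treated are {2, 3, 4, 0}, so the missing case is m ≡ 1 (mod 5); write m = 5b+1.
Then 2(5b+1)^5 - 2(5b+1) + 5 = 6250b^5 + 6250b^4 + 2500b^3 + 500b^2 + 40b + 5 = 5(1250b^5 + 1250b^4 + 500b^3 + 100b^2 + 8b + 1).

5(1250b^5 + 1250b^4 + 500b^3 + 100b^2 + 8b + 1)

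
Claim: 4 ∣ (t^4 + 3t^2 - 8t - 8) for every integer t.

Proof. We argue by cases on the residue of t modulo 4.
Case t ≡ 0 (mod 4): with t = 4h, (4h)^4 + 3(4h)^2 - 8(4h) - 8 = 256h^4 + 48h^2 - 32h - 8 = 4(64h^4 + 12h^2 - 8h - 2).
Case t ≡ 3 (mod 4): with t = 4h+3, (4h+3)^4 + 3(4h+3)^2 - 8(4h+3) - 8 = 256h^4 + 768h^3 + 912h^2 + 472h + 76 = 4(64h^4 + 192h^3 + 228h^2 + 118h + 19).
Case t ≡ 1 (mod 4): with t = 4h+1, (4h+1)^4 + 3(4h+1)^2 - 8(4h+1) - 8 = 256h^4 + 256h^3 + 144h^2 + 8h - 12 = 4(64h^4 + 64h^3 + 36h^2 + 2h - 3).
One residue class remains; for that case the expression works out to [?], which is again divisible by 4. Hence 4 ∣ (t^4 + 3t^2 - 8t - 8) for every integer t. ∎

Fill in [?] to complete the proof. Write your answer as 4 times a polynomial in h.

Only t ≡ 2 (mod 4) is unaccounted for. Put t = 4h+2:
(4h+2)^4 + 3(4h+2)^2 - 8(4h+2) - 8 expands to 256h^4 + 512h^3 + 432h^2 + 144h + 4,
and factoring out 4 leaves 4(64h^4 + 128h^3 + 108h^2 + 36h + 1).

4(64h^4 + 128h^3 + 108h^2 + 36h + 1)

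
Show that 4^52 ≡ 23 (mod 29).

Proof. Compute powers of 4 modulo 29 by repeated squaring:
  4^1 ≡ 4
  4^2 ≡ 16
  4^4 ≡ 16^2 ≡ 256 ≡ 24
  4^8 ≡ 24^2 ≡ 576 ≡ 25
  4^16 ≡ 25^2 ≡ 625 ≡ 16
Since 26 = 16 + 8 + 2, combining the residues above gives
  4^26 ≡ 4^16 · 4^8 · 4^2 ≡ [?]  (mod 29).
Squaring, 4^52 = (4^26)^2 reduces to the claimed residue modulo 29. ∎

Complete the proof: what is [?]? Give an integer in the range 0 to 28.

4^16 · 4^8 · 4^2 ≡ 16 · 25 · 16 = 6400.
6400 mod 29 = 20, so 4^26 ≡ 20 (mod 29).

20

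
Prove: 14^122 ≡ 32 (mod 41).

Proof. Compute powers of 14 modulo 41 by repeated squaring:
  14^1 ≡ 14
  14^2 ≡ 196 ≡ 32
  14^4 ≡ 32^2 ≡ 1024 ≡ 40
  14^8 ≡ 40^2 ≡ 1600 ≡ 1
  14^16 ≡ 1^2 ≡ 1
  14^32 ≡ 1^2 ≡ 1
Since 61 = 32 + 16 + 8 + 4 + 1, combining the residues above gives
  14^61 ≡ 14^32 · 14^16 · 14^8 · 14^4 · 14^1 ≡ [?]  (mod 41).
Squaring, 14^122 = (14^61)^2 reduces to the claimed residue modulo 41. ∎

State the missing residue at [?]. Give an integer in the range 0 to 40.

14^32 · 14^16 · 14^8 · 14^4 · 14^1 ≡ 1 · 1 · 1 · 40 · 14 = 560.
560 mod 41 = 27, so 14^61 ≡ 27 (mod 41).

27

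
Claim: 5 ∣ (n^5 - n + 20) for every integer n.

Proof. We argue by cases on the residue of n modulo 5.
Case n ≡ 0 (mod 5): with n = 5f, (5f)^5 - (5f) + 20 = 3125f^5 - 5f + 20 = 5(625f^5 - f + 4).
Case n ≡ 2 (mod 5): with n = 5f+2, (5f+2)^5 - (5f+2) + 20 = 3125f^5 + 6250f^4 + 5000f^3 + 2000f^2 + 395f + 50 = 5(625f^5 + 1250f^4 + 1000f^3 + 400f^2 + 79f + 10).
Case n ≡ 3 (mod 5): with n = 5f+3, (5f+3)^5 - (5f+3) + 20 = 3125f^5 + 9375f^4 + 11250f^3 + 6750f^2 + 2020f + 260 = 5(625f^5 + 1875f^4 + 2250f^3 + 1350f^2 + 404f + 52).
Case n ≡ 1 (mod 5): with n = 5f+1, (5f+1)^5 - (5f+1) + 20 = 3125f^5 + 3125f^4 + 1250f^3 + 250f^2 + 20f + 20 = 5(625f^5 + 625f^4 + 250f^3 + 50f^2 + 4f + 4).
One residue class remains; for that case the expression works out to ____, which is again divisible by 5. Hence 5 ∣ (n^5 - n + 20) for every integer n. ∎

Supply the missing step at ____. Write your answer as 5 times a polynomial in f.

The residues treated are {0, 2, 3, 1}, so the missing case is n ≡ 4 (mod 5); write n = 5f+4.
Then (5f+4)^5 - (5f+4) + 20 = 3125f^5 + 12500f^4 + 20000f^3 + 16000f^2 + 6395f + 1040 = 5(625f^5 + 2500f^4 + 4000f^3 + 3200f^2 + 1279f + 208).

5(625f^5 + 2500f^4 + 4000f^3 + 3200f^2 + 1279f + 208)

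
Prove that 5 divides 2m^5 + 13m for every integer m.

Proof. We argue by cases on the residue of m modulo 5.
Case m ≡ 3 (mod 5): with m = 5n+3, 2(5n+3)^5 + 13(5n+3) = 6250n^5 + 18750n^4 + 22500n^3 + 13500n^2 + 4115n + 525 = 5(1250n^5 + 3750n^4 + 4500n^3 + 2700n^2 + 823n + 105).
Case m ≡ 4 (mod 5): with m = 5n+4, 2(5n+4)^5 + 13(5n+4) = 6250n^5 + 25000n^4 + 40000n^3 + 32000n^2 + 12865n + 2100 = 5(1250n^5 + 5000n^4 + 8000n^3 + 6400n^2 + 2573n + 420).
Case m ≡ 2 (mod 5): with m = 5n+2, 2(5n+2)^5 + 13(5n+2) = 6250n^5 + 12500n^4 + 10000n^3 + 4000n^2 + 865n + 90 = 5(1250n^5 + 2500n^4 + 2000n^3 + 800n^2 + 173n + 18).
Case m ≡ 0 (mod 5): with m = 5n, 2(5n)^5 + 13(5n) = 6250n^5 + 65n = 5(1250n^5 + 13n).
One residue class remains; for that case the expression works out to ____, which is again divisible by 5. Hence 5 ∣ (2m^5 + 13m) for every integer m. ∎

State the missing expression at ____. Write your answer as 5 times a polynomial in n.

The residues treated are {3, 4, 2, 0}, so the missing case is m ≡ 1 (mod 5); write m = 5n+1.
Then 2(5n+1)^5 + 13(5n+1) = 6250n^5 + 6250n^4 + 2500n^3 + 500n^2 + 115n + 15 = 5(1250n^5 + 1250n^4 + 500n^3 + 100n^2 + 23n + 3).

5(1250n^5 + 1250n^4 + 500n^3 + 100n^2 + 23n + 3)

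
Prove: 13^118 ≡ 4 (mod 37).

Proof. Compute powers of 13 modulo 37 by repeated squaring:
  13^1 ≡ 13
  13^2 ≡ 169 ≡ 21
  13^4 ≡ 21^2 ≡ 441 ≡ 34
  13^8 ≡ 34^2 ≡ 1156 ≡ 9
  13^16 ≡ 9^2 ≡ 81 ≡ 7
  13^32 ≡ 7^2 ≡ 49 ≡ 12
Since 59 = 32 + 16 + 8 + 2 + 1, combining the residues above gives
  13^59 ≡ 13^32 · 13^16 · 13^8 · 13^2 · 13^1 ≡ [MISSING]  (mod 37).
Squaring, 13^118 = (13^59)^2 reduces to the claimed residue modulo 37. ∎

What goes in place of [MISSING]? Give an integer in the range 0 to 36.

13^32 · 13^16 · 13^8 · 13^2 · 13^1 ≡ 12 · 7 · 9 · 21 · 13 = 206388.
206388 mod 37 = 2, so 13^59 ≡ 2 (mod 37).

2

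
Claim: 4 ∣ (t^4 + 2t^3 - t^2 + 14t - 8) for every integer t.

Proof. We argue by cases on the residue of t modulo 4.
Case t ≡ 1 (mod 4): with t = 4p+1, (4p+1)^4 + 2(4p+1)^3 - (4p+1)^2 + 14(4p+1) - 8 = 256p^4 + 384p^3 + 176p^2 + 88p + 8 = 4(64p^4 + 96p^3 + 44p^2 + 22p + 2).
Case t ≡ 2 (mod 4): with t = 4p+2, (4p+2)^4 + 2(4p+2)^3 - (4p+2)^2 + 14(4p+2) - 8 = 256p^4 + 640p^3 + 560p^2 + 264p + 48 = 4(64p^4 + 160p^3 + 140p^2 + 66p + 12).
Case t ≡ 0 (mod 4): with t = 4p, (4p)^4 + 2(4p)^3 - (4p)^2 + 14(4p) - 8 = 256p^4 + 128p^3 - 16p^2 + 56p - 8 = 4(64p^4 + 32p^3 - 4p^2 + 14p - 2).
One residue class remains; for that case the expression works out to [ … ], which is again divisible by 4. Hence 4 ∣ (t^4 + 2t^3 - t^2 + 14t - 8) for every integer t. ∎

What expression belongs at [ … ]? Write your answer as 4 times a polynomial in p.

4(64p^4 + 224p^3 + 284p^2 + 170p + 40)

Only t ≡ 3 (mod 4) is unaccounted for. Put t = 4p+3:
(4p+3)^4 + 2(4p+3)^3 - (4p+3)^2 + 14(4p+3) - 8 expands to 256p^4 + 896p^3 + 1136p^2 + 680p + 160,
and factoring out 4 leaves 4(64p^4 + 224p^3 + 284p^2 + 170p + 40).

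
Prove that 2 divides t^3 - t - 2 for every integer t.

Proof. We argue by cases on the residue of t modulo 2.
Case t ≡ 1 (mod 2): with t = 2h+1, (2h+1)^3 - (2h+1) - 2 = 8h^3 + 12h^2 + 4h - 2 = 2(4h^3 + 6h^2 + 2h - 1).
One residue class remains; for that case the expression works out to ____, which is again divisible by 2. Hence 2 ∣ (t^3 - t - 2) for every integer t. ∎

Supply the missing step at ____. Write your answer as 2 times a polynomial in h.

The residues treated are {1}, so the missing case is t ≡ 0 (mod 2); write t = 2h.
Then (2h)^3 - (2h) - 2 = 8h^3 - 2h - 2 = 2(4h^3 - h - 1).

2(4h^3 - h - 1)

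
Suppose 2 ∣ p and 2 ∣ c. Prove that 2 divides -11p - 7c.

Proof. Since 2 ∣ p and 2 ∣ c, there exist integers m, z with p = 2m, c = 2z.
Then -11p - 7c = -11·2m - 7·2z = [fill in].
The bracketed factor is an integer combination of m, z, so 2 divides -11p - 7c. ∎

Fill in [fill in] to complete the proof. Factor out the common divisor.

2(-11m - 7z)

Pull the common 2 out of every term: -11·2m - 7·2z = 2(-11m - 7z).
-11m - 7z is an integer, which exhibits the divisibility.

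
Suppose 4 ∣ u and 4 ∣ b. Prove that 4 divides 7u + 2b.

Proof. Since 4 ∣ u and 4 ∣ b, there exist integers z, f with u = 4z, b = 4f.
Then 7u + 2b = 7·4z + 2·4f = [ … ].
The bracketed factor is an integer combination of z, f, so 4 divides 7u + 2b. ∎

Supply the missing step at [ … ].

Pull the common 4 out of every term: 7·4z + 2·4f = 4(2f + 7z).
2f + 7z is an integer, which exhibits the divisibility.

4(2f + 7z)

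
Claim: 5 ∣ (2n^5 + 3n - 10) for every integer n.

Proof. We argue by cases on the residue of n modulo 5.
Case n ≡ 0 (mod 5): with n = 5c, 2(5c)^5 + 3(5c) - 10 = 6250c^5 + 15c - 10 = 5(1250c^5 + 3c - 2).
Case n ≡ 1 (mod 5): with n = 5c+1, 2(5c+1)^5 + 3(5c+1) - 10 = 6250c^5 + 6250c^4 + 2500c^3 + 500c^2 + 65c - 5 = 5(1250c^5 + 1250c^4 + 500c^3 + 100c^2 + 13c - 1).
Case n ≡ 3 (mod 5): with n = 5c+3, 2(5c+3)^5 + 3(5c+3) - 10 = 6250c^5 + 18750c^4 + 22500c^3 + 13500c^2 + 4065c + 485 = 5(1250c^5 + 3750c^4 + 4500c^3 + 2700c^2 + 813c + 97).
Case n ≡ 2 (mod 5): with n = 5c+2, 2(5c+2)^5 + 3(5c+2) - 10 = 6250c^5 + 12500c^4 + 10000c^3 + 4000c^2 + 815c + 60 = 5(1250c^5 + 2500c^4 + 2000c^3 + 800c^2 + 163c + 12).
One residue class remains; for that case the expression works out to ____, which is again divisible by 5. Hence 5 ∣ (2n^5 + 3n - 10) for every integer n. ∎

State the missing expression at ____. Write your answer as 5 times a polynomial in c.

5(1250c^5 + 5000c^4 + 8000c^3 + 6400c^2 + 2563c + 410)

Only n ≡ 4 (mod 5) is unaccounted for. Put n = 5c+4:
2(5c+4)^5 + 3(5c+4) - 10 expands to 6250c^5 + 25000c^4 + 40000c^3 + 32000c^2 + 12815c + 2050,
and factoring out 5 leaves 5(1250c^5 + 5000c^4 + 8000c^3 + 6400c^2 + 2563c + 410).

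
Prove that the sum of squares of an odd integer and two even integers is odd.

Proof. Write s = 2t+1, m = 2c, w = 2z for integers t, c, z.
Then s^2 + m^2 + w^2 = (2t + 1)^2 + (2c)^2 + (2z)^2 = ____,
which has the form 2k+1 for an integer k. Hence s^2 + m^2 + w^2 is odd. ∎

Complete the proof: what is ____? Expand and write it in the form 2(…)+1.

2(2c^2 + 2t^2 + 2t + 2z^2) + 1

(2t + 1)^2 + (2c)^2 + (2z)^2 = 4c^2 + 4t^2 + 4t + 4z^2 + 1
= 2(2c^2 + 2t^2 + 2t + 2z^2) + 1.
Since 2c^2 + 2t^2 + 2t + 2z^2 is an integer, the sum of squares is of the form 2k+1 for an integer k.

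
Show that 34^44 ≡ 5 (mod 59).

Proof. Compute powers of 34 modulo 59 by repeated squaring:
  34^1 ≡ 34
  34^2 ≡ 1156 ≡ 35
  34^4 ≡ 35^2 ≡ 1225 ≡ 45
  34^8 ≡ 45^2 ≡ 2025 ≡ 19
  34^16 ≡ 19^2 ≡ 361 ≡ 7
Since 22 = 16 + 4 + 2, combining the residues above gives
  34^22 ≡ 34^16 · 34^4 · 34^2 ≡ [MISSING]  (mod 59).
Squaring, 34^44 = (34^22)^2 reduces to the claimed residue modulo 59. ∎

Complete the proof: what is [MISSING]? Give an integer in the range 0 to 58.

51

34^16 · 34^4 · 34^2 ≡ 7 · 45 · 35 = 11025.
11025 mod 59 = 51, so 34^22 ≡ 51 (mod 59).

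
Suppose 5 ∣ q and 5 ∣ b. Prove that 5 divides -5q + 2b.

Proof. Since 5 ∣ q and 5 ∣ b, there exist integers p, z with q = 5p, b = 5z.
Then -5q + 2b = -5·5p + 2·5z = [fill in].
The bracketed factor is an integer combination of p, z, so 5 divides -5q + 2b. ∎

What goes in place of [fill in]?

5(-5p + 2z)

Each term has a factor of 5: -5·5p + 2·5z = 5·(-5p + 2z).
Since -5p + 2z is an integer, 5 ∣ (-5q + 2b).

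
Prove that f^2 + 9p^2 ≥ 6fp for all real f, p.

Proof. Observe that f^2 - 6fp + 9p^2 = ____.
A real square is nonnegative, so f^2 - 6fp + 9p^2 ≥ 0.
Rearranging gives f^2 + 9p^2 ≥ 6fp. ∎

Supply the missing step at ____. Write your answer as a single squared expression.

(f - 3p)^2

f^2 - 6fp + 9p^2 is a perfect-square trinomial: the outer terms are (f)^2 and (3p)^2, and the cross term is -2·f·3p.
So f^2 - 6fp + 9p^2 = (f - 3p)^2 ≥ 0.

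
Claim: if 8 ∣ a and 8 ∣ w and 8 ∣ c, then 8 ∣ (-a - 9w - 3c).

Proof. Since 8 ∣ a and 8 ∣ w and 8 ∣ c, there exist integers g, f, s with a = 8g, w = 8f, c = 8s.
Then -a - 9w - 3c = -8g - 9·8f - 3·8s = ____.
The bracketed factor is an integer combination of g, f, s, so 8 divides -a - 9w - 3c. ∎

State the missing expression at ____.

8(-9f - g - 3s)

Pull the common 8 out of every term: -8g - 9·8f - 3·8s = 8(-9f - g - 3s).
-9f - g - 3s is an integer, which exhibits the divisibility.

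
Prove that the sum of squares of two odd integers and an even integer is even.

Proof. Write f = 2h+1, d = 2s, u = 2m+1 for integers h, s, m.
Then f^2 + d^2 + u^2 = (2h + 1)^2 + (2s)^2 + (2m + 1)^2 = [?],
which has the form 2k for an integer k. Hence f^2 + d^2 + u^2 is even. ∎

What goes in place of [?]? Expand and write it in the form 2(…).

(2h + 1)^2 + (2s)^2 + (2m + 1)^2 = 4h^2 + 4h + 4m^2 + 4m + 4s^2 + 2
= 2(2h^2 + 2h + 2m^2 + 2m + 2s^2 + 1).
Since 2h^2 + 2h + 2m^2 + 2m + 2s^2 + 1 is an integer, the sum of squares is of the form 2k for an integer k.

2(2h^2 + 2h + 2m^2 + 2m + 2s^2 + 1)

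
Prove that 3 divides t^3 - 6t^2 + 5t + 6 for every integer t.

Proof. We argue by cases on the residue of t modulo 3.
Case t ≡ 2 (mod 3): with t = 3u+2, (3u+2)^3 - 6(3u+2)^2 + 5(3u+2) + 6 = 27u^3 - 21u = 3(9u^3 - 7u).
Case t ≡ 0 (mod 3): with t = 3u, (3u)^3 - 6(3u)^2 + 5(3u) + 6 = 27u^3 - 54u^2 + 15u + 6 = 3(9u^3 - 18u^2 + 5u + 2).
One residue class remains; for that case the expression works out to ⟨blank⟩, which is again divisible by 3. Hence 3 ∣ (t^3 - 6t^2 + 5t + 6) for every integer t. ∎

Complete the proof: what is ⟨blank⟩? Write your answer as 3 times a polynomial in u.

3(9u^3 - 9u^2 - 4u + 2)

Only t ≡ 1 (mod 3) is unaccounted for. Put t = 3u+1:
(3u+1)^3 - 6(3u+1)^2 + 5(3u+1) + 6 expands to 27u^3 - 27u^2 - 12u + 6,
and factoring out 3 leaves 3(9u^3 - 9u^2 - 4u + 2).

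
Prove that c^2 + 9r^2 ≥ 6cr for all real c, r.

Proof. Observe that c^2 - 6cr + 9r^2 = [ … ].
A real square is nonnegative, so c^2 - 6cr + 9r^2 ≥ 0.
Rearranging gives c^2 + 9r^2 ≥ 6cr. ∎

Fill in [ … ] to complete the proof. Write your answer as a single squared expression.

(c - 3r)^2

The leading and trailing coefficients are 1^2 and 3^2, and 6 = 2·1·3, so the trinomial is (c - 3r)^2.
Hence c^2 - 6cr + 9r^2 ≥ 0.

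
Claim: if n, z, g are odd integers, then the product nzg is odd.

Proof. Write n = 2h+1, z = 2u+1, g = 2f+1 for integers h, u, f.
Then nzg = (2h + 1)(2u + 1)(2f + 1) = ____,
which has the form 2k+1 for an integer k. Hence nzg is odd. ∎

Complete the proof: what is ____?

(2h + 1)(2u + 1)(2f + 1) = 8fhu + 4fh + 4fu + 2f + 4hu + 2h + 2u + 1
= 2(4fhu + 2fh + 2fu + f + 2hu + h + u) + 1.
Since 4fhu + 2fh + 2fu + f + 2hu + h + u is an integer, the product is of the form 2k+1 for an integer k.

2(4fhu + 2fh + 2fu + f + 2hu + h + u) + 1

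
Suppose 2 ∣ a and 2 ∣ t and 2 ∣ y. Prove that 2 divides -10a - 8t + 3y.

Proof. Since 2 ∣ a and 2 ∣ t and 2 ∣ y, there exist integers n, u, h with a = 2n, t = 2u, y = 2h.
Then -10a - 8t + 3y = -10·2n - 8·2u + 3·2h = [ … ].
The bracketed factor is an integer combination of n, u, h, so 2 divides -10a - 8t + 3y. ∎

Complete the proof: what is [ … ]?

2(3h - 10n - 8u)

Each term has a factor of 2: -10·2n - 8·2u + 3·2h = 2·(3h - 10n - 8u).
Since 3h - 10n - 8u is an integer, 2 ∣ (-10a - 8t + 3y).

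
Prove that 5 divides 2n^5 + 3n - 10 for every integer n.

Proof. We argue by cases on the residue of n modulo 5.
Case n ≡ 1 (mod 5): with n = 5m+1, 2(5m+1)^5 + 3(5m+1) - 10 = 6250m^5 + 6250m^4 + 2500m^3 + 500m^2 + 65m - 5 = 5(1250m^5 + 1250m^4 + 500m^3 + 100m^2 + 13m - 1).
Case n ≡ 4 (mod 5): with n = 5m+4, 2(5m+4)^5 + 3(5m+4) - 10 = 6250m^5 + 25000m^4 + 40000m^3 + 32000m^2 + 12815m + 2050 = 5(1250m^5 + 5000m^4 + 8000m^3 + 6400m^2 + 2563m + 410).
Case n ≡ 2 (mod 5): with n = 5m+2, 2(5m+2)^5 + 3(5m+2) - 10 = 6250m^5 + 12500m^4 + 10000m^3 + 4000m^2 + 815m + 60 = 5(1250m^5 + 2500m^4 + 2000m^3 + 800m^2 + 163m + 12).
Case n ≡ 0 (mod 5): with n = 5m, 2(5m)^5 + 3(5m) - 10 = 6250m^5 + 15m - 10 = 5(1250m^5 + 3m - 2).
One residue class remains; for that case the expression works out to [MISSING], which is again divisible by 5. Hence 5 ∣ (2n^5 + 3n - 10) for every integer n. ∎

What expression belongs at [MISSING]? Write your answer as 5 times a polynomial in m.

The residues treated are {1, 4, 2, 0}, so the missing case is n ≡ 3 (mod 5); write n = 5m+3.
Then 2(5m+3)^5 + 3(5m+3) - 10 = 6250m^5 + 18750m^4 + 22500m^3 + 13500m^2 + 4065m + 485 = 5(1250m^5 + 3750m^4 + 4500m^3 + 2700m^2 + 813m + 97).

5(1250m^5 + 3750m^4 + 4500m^3 + 2700m^2 + 813m + 97)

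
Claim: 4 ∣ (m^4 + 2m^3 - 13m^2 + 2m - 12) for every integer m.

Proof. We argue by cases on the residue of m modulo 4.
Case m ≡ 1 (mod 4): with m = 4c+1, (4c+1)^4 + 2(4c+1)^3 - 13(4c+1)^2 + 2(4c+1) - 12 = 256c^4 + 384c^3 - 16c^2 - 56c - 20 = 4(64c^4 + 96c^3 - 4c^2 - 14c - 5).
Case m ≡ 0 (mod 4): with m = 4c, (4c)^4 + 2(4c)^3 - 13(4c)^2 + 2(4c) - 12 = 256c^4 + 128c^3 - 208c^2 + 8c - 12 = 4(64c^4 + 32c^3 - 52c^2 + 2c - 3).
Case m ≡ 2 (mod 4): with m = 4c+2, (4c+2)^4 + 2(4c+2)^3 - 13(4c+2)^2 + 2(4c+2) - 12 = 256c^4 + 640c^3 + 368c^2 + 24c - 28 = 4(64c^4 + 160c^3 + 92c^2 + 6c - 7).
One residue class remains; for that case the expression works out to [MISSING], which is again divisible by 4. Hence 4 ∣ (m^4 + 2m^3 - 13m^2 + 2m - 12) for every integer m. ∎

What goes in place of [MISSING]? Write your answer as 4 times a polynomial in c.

The residues treated are {1, 0, 2}, so the missing case is m ≡ 3 (mod 4); write m = 4c+3.
Then (4c+3)^4 + 2(4c+3)^3 - 13(4c+3)^2 + 2(4c+3) - 12 = 256c^4 + 896c^3 + 944c^2 + 344c + 12 = 4(64c^4 + 224c^3 + 236c^2 + 86c + 3).

4(64c^4 + 224c^3 + 236c^2 + 86c + 3)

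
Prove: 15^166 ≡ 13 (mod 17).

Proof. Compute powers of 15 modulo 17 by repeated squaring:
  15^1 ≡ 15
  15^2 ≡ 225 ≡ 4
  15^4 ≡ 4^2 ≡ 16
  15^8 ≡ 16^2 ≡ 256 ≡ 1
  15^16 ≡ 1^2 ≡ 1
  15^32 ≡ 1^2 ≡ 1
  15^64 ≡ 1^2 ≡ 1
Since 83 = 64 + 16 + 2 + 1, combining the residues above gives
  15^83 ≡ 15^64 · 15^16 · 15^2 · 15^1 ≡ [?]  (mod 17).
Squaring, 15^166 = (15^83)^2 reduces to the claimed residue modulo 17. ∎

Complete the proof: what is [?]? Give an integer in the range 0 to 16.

9

15^64 · 15^16 · 15^2 · 15^1 ≡ 1 · 1 · 4 · 15 = 60.
60 mod 17 = 9, so 15^83 ≡ 9 (mod 17).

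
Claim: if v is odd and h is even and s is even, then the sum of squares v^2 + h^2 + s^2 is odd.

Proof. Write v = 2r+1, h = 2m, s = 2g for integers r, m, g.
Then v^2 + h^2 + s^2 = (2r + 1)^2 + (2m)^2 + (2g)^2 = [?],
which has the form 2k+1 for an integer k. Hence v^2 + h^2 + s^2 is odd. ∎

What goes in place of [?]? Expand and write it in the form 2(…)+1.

2(2g^2 + 2m^2 + 2r^2 + 2r) + 1

(2r + 1)^2 + (2m)^2 + (2g)^2 = 4g^2 + 4m^2 + 4r^2 + 4r + 1
= 2(2g^2 + 2m^2 + 2r^2 + 2r) + 1.
Since 2g^2 + 2m^2 + 2r^2 + 2r is an integer, the sum of squares is of the form 2k+1 for an integer k.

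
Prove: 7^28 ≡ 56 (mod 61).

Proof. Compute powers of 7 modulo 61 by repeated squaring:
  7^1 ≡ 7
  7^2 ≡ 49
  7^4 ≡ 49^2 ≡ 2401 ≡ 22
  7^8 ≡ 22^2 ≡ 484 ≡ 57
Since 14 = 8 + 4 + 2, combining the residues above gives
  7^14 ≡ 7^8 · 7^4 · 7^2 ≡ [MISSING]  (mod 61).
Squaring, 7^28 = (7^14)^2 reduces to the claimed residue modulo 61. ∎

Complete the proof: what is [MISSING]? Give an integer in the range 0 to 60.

19

Multiply the listed residues: 57 · 22 · 49 = 1254 → 61446.
Reducing modulo 61: 61446 = 1007·61 + 19, so 7^14 ≡ 19.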